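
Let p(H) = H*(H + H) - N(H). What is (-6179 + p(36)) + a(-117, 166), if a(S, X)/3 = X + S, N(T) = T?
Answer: -3476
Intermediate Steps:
p(H) = -H + 2*H² (p(H) = H*(H + H) - H = H*(2*H) - H = 2*H² - H = -H + 2*H²)
a(S, X) = 3*S + 3*X (a(S, X) = 3*(X + S) = 3*(S + X) = 3*S + 3*X)
(-6179 + p(36)) + a(-117, 166) = (-6179 + 36*(-1 + 2*36)) + (3*(-117) + 3*166) = (-6179 + 36*(-1 + 72)) + (-351 + 498) = (-6179 + 36*71) + 147 = (-6179 + 2556) + 147 = -3623 + 147 = -3476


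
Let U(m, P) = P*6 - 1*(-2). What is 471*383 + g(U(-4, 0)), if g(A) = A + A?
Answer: 180397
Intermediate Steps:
U(m, P) = 2 + 6*P (U(m, P) = 6*P + 2 = 2 + 6*P)
g(A) = 2*A
471*383 + g(U(-4, 0)) = 471*383 + 2*(2 + 6*0) = 180393 + 2*(2 + 0) = 180393 + 2*2 = 180393 + 4 = 180397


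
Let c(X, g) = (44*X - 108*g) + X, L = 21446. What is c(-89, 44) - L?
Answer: -30203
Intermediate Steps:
c(X, g) = -108*g + 45*X (c(X, g) = (-108*g + 44*X) + X = -108*g + 45*X)
c(-89, 44) - L = (-108*44 + 45*(-89)) - 1*21446 = (-4752 - 4005) - 21446 = -8757 - 21446 = -30203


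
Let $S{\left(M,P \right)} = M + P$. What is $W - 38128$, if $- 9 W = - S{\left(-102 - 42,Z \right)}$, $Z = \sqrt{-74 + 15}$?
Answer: $-38144 + \frac{i \sqrt{59}}{9} \approx -38144.0 + 0.85346 i$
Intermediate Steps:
$Z = i \sqrt{59}$ ($Z = \sqrt{-59} = i \sqrt{59} \approx 7.6811 i$)
$W = -16 + \frac{i \sqrt{59}}{9}$ ($W = - \frac{\left(-1\right) \left(\left(-102 - 42\right) + i \sqrt{59}\right)}{9} = - \frac{\left(-1\right) \left(-144 + i \sqrt{59}\right)}{9} = - \frac{144 - i \sqrt{59}}{9} = -16 + \frac{i \sqrt{59}}{9} \approx -16.0 + 0.85346 i$)
$W - 38128 = \left(-16 + \frac{i \sqrt{59}}{9}\right) - 38128 = -38144 + \frac{i \sqrt{59}}{9}$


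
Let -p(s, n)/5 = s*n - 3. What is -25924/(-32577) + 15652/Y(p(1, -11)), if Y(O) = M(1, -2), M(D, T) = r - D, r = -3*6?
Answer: -509402648/618963 ≈ -822.99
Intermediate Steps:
r = -18
p(s, n) = 15 - 5*n*s (p(s, n) = -5*(s*n - 3) = -5*(n*s - 3) = -5*(-3 + n*s) = 15 - 5*n*s)
M(D, T) = -18 - D
Y(O) = -19 (Y(O) = -18 - 1*1 = -18 - 1 = -19)
-25924/(-32577) + 15652/Y(p(1, -11)) = -25924/(-32577) + 15652/(-19) = -25924*(-1/32577) + 15652*(-1/19) = 25924/32577 - 15652/19 = -509402648/618963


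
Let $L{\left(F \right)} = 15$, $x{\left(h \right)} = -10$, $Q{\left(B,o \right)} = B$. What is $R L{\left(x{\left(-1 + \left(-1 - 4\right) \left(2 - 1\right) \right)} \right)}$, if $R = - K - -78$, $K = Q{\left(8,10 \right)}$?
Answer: $1050$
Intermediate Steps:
$K = 8$
$R = 70$ ($R = \left(-1\right) 8 - -78 = -8 + 78 = 70$)
$R L{\left(x{\left(-1 + \left(-1 - 4\right) \left(2 - 1\right) \right)} \right)} = 70 \cdot 15 = 1050$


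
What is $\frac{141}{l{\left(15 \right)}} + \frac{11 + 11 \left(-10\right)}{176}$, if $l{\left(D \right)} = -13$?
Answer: $- \frac{2373}{208} \approx -11.409$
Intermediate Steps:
$\frac{141}{l{\left(15 \right)}} + \frac{11 + 11 \left(-10\right)}{176} = \frac{141}{-13} + \frac{11 + 11 \left(-10\right)}{176} = 141 \left(- \frac{1}{13}\right) + \left(11 - 110\right) \frac{1}{176} = - \frac{141}{13} - \frac{9}{16} = - \frac{2373}{208}$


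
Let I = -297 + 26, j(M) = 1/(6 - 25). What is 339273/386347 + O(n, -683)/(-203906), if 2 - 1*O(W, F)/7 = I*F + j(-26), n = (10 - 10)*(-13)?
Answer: 5412578697367/748395478129 ≈ 7.2322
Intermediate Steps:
j(M) = -1/19 (j(M) = 1/(-19) = -1/19)
I = -271
n = 0 (n = 0*(-13) = 0)
O(W, F) = 273/19 + 1897*F (O(W, F) = 14 - 7*(-271*F - 1/19) = 14 - 7*(-1/19 - 271*F) = 14 + (7/19 + 1897*F) = 273/19 + 1897*F)
339273/386347 + O(n, -683)/(-203906) = 339273/386347 + (273/19 + 1897*(-683))/(-203906) = 339273*(1/386347) + (273/19 - 1295651)*(-1/203906) = 339273/386347 - 24617096/19*(-1/203906) = 339273/386347 + 12308548/1937107 = 5412578697367/748395478129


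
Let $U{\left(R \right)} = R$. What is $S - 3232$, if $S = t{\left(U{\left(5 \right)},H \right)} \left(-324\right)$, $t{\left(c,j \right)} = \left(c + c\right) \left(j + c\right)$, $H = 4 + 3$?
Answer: $-42112$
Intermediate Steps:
$H = 7$
$t{\left(c,j \right)} = 2 c \left(c + j\right)$
$S = -38880$ ($S = 2 \cdot 5 \left(5 + 7\right) \left(-324\right) = 2 \cdot 5 \cdot 12 \left(-324\right) = 120 \left(-324\right) = -38880$)
$S - 3232 = -38880 - 3232 = -42112$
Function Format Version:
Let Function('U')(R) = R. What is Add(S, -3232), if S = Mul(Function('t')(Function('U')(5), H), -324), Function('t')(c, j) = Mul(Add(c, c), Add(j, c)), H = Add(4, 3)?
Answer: -42112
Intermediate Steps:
H = 7
Function('t')(c, j) = Mul(2, c, Add(c, j)) (Function('t')(c, j) = Mul(Mul(2, c), Add(c, j)) = Mul(2, c, Add(c, j)))
S = -38880 (S = Mul(Mul(2, 5, Add(5, 7)), -324) = Mul(Mul(2, 5, 12), -324) = Mul(120, -324) = -38880)
Add(S, -3232) = Add(-38880, -3232) = -42112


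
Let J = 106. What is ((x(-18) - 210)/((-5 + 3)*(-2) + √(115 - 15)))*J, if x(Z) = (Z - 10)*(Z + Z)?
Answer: 6042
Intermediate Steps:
x(Z) = 2*Z*(-10 + Z) (x(Z) = (-10 + Z)*(2*Z) = 2*Z*(-10 + Z))
((x(-18) - 210)/((-5 + 3)*(-2) + √(115 - 15)))*J = ((2*(-18)*(-10 - 18) - 210)/((-5 + 3)*(-2) + √(115 - 15)))*106 = ((2*(-18)*(-28) - 210)/(-2*(-2) + √100))*106 = ((1008 - 210)/(4 + 10))*106 = (798/14)*106 = (798*(1/14))*106 = 57*106 = 6042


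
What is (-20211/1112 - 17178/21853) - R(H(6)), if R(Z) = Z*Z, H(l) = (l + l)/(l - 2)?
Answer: -679477743/24300536 ≈ -27.961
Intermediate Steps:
H(l) = 2*l/(-2 + l) (H(l) = (2*l)/(-2 + l) = 2*l/(-2 + l))
R(Z) = Z**2
(-20211/1112 - 17178/21853) - R(H(6)) = (-20211/1112 - 17178/21853) - (2*6/(-2 + 6))**2 = (-20211*1/1112 - 17178*1/21853) - (2*6/4)**2 = (-20211/1112 - 17178/21853) - (2*6*(1/4))**2 = -460772919/24300536 - 1*3**2 = -460772919/24300536 - 1*9 = -460772919/24300536 - 9 = -679477743/24300536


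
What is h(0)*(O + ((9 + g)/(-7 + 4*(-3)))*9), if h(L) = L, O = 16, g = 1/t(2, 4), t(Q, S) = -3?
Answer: 0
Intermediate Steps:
g = -⅓ (g = 1/(-3) = 1*(-⅓) = -⅓ ≈ -0.33333)
h(0)*(O + ((9 + g)/(-7 + 4*(-3)))*9) = 0*(16 + ((9 - ⅓)/(-7 + 4*(-3)))*9) = 0*(16 + (26/(3*(-7 - 12)))*9) = 0*(16 + ((26/3)/(-19))*9) = 0*(16 + ((26/3)*(-1/19))*9) = 0*(16 - 26/57*9) = 0*(16 - 78/19) = 0*(226/19) = 0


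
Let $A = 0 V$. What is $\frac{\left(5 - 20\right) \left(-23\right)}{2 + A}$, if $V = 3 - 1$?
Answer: $\frac{345}{2} \approx 172.5$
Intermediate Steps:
$V = 2$ ($V = 3 - 1 = 2$)
$A = 0$ ($A = 0 \cdot 2 = 0$)
$\frac{\left(5 - 20\right) \left(-23\right)}{2 + A} = \frac{\left(5 - 20\right) \left(-23\right)}{2 + 0} = \frac{\left(5 - 20\right) \left(-23\right)}{2} = \left(-15\right) \left(-23\right) \frac{1}{2} = 345 \cdot \frac{1}{2} = \frac{345}{2}$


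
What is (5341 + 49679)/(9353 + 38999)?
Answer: 13755/12088 ≈ 1.1379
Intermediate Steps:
(5341 + 49679)/(9353 + 38999) = 55020/48352 = 55020*(1/48352) = 13755/12088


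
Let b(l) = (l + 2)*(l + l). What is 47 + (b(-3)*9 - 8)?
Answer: 93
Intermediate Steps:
b(l) = 2*l*(2 + l) (b(l) = (2 + l)*(2*l) = 2*l*(2 + l))
47 + (b(-3)*9 - 8) = 47 + ((2*(-3)*(2 - 3))*9 - 8) = 47 + ((2*(-3)*(-1))*9 - 8) = 47 + (6*9 - 8) = 47 + (54 - 8) = 47 + 46 = 93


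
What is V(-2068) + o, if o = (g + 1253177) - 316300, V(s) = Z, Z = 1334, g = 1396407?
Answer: 2334618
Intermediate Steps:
V(s) = 1334
o = 2333284 (o = (1396407 + 1253177) - 316300 = 2649584 - 316300 = 2333284)
V(-2068) + o = 1334 + 2333284 = 2334618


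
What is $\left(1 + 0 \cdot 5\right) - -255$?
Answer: $256$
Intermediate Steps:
$\left(1 + 0 \cdot 5\right) - -255 = \left(1 + 0\right) + 255 = 1 + 255 = 256$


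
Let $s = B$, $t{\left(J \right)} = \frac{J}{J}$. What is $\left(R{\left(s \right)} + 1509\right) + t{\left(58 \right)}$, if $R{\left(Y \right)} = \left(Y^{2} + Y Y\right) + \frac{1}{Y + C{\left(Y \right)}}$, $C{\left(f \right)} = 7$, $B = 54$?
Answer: $\frac{447863}{61} \approx 7342.0$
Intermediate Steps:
$t{\left(J \right)} = 1$
$s = 54$
$R{\left(Y \right)} = \frac{1}{7 + Y} + 2 Y^{2}$ ($R{\left(Y \right)} = \left(Y^{2} + Y Y\right) + \frac{1}{Y + 7} = \left(Y^{2} + Y^{2}\right) + \frac{1}{7 + Y} = 2 Y^{2} + \frac{1}{7 + Y} = \frac{1}{7 + Y} + 2 Y^{2}$)
$\left(R{\left(s \right)} + 1509\right) + t{\left(58 \right)} = \left(\frac{1 + 2 \cdot 54^{3} + 14 \cdot 54^{2}}{7 + 54} + 1509\right) + 1 = \left(\frac{1 + 2 \cdot 157464 + 14 \cdot 2916}{61} + 1509\right) + 1 = \left(\frac{1 + 314928 + 40824}{61} + 1509\right) + 1 = \left(\frac{1}{61} \cdot 355753 + 1509\right) + 1 = \left(\frac{355753}{61} + 1509\right) + 1 = \frac{447802}{61} + 1 = \frac{447863}{61}$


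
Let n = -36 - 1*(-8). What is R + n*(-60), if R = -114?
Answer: 1566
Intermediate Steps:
n = -28 (n = -36 + 8 = -28)
R + n*(-60) = -114 - 28*(-60) = -114 + 1680 = 1566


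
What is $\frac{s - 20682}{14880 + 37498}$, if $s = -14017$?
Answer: $- \frac{34699}{52378} \approx -0.66247$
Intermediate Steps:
$\frac{s - 20682}{14880 + 37498} = \frac{-14017 - 20682}{14880 + 37498} = - \frac{34699}{52378}$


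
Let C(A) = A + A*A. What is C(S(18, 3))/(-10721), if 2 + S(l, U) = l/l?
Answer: 0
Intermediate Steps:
S(l, U) = -1 (S(l, U) = -2 + l/l = -2 + 1 = -1)
C(A) = A + A**2
C(S(18, 3))/(-10721) = -(1 - 1)/(-10721) = -1*0*(-1/10721) = 0*(-1/10721) = 0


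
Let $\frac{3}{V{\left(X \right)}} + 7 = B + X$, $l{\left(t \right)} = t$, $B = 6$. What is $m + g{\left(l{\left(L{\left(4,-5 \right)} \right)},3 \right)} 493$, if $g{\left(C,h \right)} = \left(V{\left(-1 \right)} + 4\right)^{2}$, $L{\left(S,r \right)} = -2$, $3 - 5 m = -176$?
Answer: $\frac{62341}{20} \approx 3117.1$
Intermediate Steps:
$m = \frac{179}{5}$ ($m = \frac{3}{5} - - \frac{176}{5} = \frac{3}{5} + \frac{176}{5} = \frac{179}{5} \approx 35.8$)
$V{\left(X \right)} = \frac{3}{-1 + X}$ ($V{\left(X \right)} = \frac{3}{-7 + \left(6 + X\right)} = \frac{3}{-1 + X}$)
$g{\left(C,h \right)} = \frac{25}{4}$ ($g{\left(C,h \right)} = \left(\frac{3}{-1 - 1} + 4\right)^{2} = \left(\frac{3}{-2} + 4\right)^{2} = \left(3 \left(- \frac{1}{2}\right) + 4\right)^{2} = \left(- \frac{3}{2} + 4\right)^{2} = \left(\frac{5}{2}\right)^{2} = \frac{25}{4}$)
$m + g{\left(l{\left(L{\left(4,-5 \right)} \right)},3 \right)} 493 = \frac{179}{5} + \frac{25}{4} \cdot 493 = \frac{179}{5} + \frac{12325}{4} = \frac{62341}{20}$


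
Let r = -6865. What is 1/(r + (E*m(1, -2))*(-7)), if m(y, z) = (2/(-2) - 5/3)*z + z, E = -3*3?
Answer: -1/6655 ≈ -0.00015026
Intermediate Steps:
E = -9
m(y, z) = -5*z/3 (m(y, z) = (2*(-½) - 5*⅓)*z + z = (-1 - 5/3)*z + z = -8*z/3 + z = -5*z/3)
1/(r + (E*m(1, -2))*(-7)) = 1/(-6865 - (-15)*(-2)*(-7)) = 1/(-6865 - 9*10/3*(-7)) = 1/(-6865 - 30*(-7)) = 1/(-6865 + 210) = 1/(-6655) = -1/6655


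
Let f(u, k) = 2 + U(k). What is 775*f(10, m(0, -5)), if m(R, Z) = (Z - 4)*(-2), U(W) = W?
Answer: 15500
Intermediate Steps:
m(R, Z) = 8 - 2*Z (m(R, Z) = (-4 + Z)*(-2) = 8 - 2*Z)
f(u, k) = 2 + k
775*f(10, m(0, -5)) = 775*(2 + (8 - 2*(-5))) = 775*(2 + (8 + 10)) = 775*(2 + 18) = 775*20 = 15500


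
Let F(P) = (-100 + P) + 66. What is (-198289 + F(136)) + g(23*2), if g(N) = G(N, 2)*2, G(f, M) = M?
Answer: -198183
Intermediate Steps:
F(P) = -34 + P
g(N) = 4 (g(N) = 2*2 = 4)
(-198289 + F(136)) + g(23*2) = (-198289 + (-34 + 136)) + 4 = (-198289 + 102) + 4 = -198187 + 4 = -198183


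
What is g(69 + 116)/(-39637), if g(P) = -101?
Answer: 101/39637 ≈ 0.0025481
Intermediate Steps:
g(69 + 116)/(-39637) = -101/(-39637) = -101*(-1/39637) = 101/39637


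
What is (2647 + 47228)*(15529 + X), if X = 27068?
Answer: 2124525375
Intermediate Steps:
(2647 + 47228)*(15529 + X) = (2647 + 47228)*(15529 + 27068) = 49875*42597 = 2124525375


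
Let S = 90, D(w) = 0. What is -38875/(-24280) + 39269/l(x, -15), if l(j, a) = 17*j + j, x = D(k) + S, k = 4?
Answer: 50821441/1966680 ≈ 25.841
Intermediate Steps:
x = 90 (x = 0 + 90 = 90)
l(j, a) = 18*j
-38875/(-24280) + 39269/l(x, -15) = -38875/(-24280) + 39269/((18*90)) = -38875*(-1/24280) + 39269/1620 = 7775/4856 + 39269*(1/1620) = 7775/4856 + 39269/1620 = 50821441/1966680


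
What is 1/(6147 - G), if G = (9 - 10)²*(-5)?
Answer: 1/6152 ≈ 0.00016255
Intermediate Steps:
G = -5 (G = (-1)²*(-5) = 1*(-5) = -5)
1/(6147 - G) = 1/(6147 - 1*(-5)) = 1/(6147 + 5) = 1/6152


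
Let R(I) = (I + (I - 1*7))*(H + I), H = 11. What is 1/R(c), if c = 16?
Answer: 1/675 ≈ 0.0014815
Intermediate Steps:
R(I) = (-7 + 2*I)*(11 + I) (R(I) = (I + (I - 1*7))*(11 + I) = (I + (I - 7))*(11 + I) = (I + (-7 + I))*(11 + I) = (-7 + 2*I)*(11 + I))
1/R(c) = 1/(-77 + 2*16**2 + 15*16) = 1/(-77 + 2*256 + 240) = 1/(-77 + 512 + 240) = 1/675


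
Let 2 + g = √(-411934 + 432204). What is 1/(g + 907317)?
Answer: 181463/164644097791 - √20270/823220488955 ≈ 1.1020e-6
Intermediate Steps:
g = -2 + √20270 (g = -2 + √(-411934 + 432204) = -2 + √20270 ≈ 140.37)
1/(g + 907317) = 1/((-2 + √20270) + 907317) = 1/(907315 + √20270)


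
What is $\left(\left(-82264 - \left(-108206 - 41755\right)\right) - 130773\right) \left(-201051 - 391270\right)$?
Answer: $37361239396$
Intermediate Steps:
$\left(\left(-82264 - \left(-108206 - 41755\right)\right) - 130773\right) \left(-201051 - 391270\right) = \left(\left(-82264 - \left(-108206 - 41755\right)\right) - 130773\right) \left(-592321\right) = \left(\left(-82264 - -149961\right) - 130773\right) \left(-592321\right) = \left(\left(-82264 + 149961\right) - 130773\right) \left(-592321\right) = \left(67697 - 130773\right) \left(-592321\right) = \left(-63076\right) \left(-592321\right) = 37361239396$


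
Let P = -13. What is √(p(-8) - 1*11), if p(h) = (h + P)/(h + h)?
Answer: I*√155/4 ≈ 3.1125*I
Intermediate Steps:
p(h) = (-13 + h)/(2*h) (p(h) = (h - 13)/(h + h) = (-13 + h)/((2*h)) = (-13 + h)*(1/(2*h)) = (-13 + h)/(2*h))
√(p(-8) - 1*11) = √((½)*(-13 - 8)/(-8) - 1*11) = √((½)*(-⅛)*(-21) - 11) = √(21/16 - 11) = √(-155/16) = I*√155/4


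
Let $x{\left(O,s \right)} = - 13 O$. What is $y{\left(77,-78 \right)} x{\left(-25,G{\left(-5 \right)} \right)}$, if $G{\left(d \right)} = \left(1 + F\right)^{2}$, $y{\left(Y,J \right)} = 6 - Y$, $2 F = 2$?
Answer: $-23075$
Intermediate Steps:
$F = 1$ ($F = \frac{1}{2} \cdot 2 = 1$)
$G{\left(d \right)} = 4$ ($G{\left(d \right)} = \left(1 + 1\right)^{2} = 2^{2} = 4$)
$y{\left(77,-78 \right)} x{\left(-25,G{\left(-5 \right)} \right)} = \left(6 - 77\right) \left(\left(-13\right) \left(-25\right)\right) = \left(6 - 77\right) 325 = \left(-71\right) 325 = -23075$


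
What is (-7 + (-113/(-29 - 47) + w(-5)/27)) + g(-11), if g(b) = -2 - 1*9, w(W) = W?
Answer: -34265/2052 ≈ -16.698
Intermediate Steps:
g(b) = -11 (g(b) = -2 - 9 = -11)
(-7 + (-113/(-29 - 47) + w(-5)/27)) + g(-11) = (-7 + (-113/(-29 - 47) - 5/27)) - 11 = (-7 + (-113/(-76) - 5*1/27)) - 11 = (-7 + (-113*(-1/76) - 5/27)) - 11 = (-7 + (113/76 - 5/27)) - 11 = (-7 + 2671/2052) - 11 = -11693/2052 - 11 = -34265/2052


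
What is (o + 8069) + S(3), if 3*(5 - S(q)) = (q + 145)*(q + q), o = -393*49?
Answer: -11479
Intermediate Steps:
o = -19257
S(q) = 5 - 2*q*(145 + q)/3 (S(q) = 5 - (q + 145)*(q + q)/3 = 5 - (145 + q)*2*q/3 = 5 - 2*q*(145 + q)/3)
(o + 8069) + S(3) = (-19257 + 8069) + (5 - 290/3*3 - ⅔*3²) = -11188 + (5 - 290 - ⅔*9) = -11188 + (5 - 290 - 6) = -11188 - 291 = -11479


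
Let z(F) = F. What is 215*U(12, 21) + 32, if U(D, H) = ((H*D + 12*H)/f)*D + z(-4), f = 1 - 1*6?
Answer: -260892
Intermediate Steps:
f = -5 (f = 1 - 6 = -5)
U(D, H) = -4 + D*(-12*H/5 - D*H/5) (U(D, H) = ((H*D + 12*H)/(-5))*D - 4 = ((D*H + 12*H)*(-⅕))*D - 4 = ((12*H + D*H)*(-⅕))*D - 4 = (-12*H/5 - D*H/5)*D - 4 = D*(-12*H/5 - D*H/5) - 4 = -4 + D*(-12*H/5 - D*H/5))
215*U(12, 21) + 32 = 215*(-4 - 12/5*12*21 - ⅕*21*12²) + 32 = 215*(-4 - 3024/5 - ⅕*21*144) + 32 = 215*(-4 - 3024/5 - 3024/5) + 32 = 215*(-6068/5) + 32 = -260924 + 32 = -260892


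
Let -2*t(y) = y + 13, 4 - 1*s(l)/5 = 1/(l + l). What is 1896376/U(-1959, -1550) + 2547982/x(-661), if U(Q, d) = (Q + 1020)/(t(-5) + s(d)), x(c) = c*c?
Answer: -684893737119488/21197222315 ≈ -32311.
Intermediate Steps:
s(l) = 20 - 5/(2*l) (s(l) = 20 - 5/(l + l) = 20 - 5*1/(2*l) = 20 - 5/(2*l))
x(c) = c**2
t(y) = -13/2 - y/2 (t(y) = -(y + 13)/2 = -(13 + y)/2 = -13/2 - y/2)
U(Q, d) = (1020 + Q)/(16 - 5/(2*d)) (U(Q, d) = (Q + 1020)/((-13/2 - 1/2*(-5)) + (20 - 5/(2*d))) = (1020 + Q)/((-13/2 + 5/2) + (20 - 5/(2*d))) = (1020 + Q)/(-4 + (20 - 5/(2*d))) = (1020 + Q)/(16 - 5/(2*d)))
1896376/U(-1959, -1550) + 2547982/x(-661) = 1896376/((2*(-1550)*(1020 - 1959)/(-5 + 32*(-1550)))) + 2547982/((-661)**2) = 1896376/((2*(-1550)*(-939)/(-5 - 49600))) + 2547982/436921 = 1896376/((2*(-1550)*(-939)/(-49605))) + 2547982*(1/436921) = 1896376/((2*(-1550)*(-1/49605)*(-939))) + 2547982/436921 = 1896376/(-194060/3307) + 2547982/436921 = 1896376*(-3307/194060) + 2547982/436921 = -1567828858/48515 + 2547982/436921 = -684893737119488/21197222315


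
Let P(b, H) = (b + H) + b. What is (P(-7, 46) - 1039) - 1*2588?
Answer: -3595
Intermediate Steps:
P(b, H) = H + 2*b (P(b, H) = (H + b) + b = H + 2*b)
(P(-7, 46) - 1039) - 1*2588 = ((46 + 2*(-7)) - 1039) - 1*2588 = ((46 - 14) - 1039) - 2588 = (32 - 1039) - 2588 = -1007 - 2588 = -3595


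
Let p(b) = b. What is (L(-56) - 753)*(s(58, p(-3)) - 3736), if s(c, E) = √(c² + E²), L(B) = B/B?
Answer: 2809472 - 752*√3373 ≈ 2.7658e+6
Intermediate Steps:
L(B) = 1
s(c, E) = √(E² + c²)
(L(-56) - 753)*(s(58, p(-3)) - 3736) = (1 - 753)*(√((-3)² + 58²) - 3736) = -752*(√(9 + 3364) - 3736) = -752*(√3373 - 3736) = -752*(-3736 + √3373) = 2809472 - 752*√3373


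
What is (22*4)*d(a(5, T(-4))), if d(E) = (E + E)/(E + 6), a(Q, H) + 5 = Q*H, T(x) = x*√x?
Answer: 280720/1601 - 42240*I/1601 ≈ 175.34 - 26.384*I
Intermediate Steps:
T(x) = x^(3/2)
a(Q, H) = -5 + H*Q (a(Q, H) = -5 + Q*H = -5 + H*Q)
d(E) = 2*E/(6 + E) (d(E) = (2*E)/(6 + E) = 2*E/(6 + E))
(22*4)*d(a(5, T(-4))) = (22*4)*(2*(-5 + (-4)^(3/2)*5)/(6 + (-5 + (-4)^(3/2)*5))) = 88*(2*(-5 - 8*I*5)/(6 + (-5 - 8*I*5))) = 88*(2*(-5 - 40*I)/(6 + (-5 - 40*I))) = 88*(2*(-5 - 40*I)/(1 - 40*I)) = 88*(2*(-5 - 40*I)*((1 + 40*I)/1601)) = 88*(2*(1 + 40*I)*(-5 - 40*I)/1601) = 176*(1 + 40*I)*(-5 - 40*I)/1601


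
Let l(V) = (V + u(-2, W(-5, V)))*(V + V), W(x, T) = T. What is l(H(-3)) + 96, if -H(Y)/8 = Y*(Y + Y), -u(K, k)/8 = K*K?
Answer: 50784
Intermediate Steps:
u(K, k) = -8*K² (u(K, k) = -8*K*K = -8*K²)
H(Y) = -16*Y² (H(Y) = -8*Y*(Y + Y) = -8*Y*2*Y = -16*Y²)
l(V) = 2*V*(-32 + V) (l(V) = (V - 8*(-2)²)*(V + V) = (V - 8*4)*(2*V) = (V - 32)*(2*V) = (-32 + V)*(2*V) = 2*V*(-32 + V))
l(H(-3)) + 96 = 2*(-16*(-3)²)*(-32 - 16*(-3)²) + 96 = 2*(-16*9)*(-32 - 16*9) + 96 = 2*(-144)*(-32 - 144) + 96 = 2*(-144)*(-176) + 96 = 50688 + 96 = 50784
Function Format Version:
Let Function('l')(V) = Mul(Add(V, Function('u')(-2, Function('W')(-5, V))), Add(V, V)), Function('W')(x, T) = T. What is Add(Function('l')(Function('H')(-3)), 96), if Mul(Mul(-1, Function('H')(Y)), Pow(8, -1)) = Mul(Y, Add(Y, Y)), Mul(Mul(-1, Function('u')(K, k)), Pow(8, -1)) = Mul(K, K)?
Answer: 50784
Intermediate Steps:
Function('u')(K, k) = Mul(-8, Pow(K, 2)) (Function('u')(K, k) = Mul(-8, Mul(K, K)) = Mul(-8, Pow(K, 2)))
Function('H')(Y) = Mul(-16, Pow(Y, 2)) (Function('H')(Y) = Mul(-8, Mul(Y, Add(Y, Y))) = Mul(-8, Mul(Y, Mul(2, Y))) = Mul(-8, Mul(2, Pow(Y, 2))) = Mul(-16, Pow(Y, 2)))
Function('l')(V) = Mul(2, V, Add(-32, V)) (Function('l')(V) = Mul(Add(V, Mul(-8, Pow(-2, 2))), Add(V, V)) = Mul(Add(V, Mul(-8, 4)), Mul(2, V)) = Mul(Add(V, -32), Mul(2, V)) = Mul(Add(-32, V), Mul(2, V)) = Mul(2, V, Add(-32, V)))
Add(Function('l')(Function('H')(-3)), 96) = Add(Mul(2, Mul(-16, Pow(-3, 2)), Add(-32, Mul(-16, Pow(-3, 2)))), 96) = Add(Mul(2, Mul(-16, 9), Add(-32, Mul(-16, 9))), 96) = Add(Mul(2, -144, Add(-32, -144)), 96) = Add(Mul(2, -144, -176), 96) = Add(50688, 96) = 50784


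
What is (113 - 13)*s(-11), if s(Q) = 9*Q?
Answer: -9900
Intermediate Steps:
(113 - 13)*s(-11) = (113 - 13)*(9*(-11)) = 100*(-99) = -9900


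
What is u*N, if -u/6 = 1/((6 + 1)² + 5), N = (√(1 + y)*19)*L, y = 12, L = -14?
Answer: 266*√13/9 ≈ 106.56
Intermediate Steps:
N = -266*√13 (N = (√(1 + 12)*19)*(-14) = (√13*19)*(-14) = (19*√13)*(-14) = -266*√13 ≈ -959.08)
u = -⅑ (u = -6/((6 + 1)² + 5) = -6/(7² + 5) = -6/(49 + 5) = -6/54 = -6*1/54 = -⅑ ≈ -0.11111)
u*N = -(-266)*√13/9 = 266*√13/9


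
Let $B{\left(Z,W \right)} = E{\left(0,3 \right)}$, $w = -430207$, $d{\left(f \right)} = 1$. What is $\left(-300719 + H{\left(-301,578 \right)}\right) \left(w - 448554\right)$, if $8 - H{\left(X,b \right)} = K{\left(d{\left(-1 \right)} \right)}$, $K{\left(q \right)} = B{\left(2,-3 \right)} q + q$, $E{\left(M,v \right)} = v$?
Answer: $264256614115$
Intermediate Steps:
$B{\left(Z,W \right)} = 3$
$K{\left(q \right)} = 4 q$ ($K{\left(q \right)} = 3 q + q = 4 q$)
$H{\left(X,b \right)} = 4$ ($H{\left(X,b \right)} = 8 - 4 \cdot 1 = 8 - 4 = 4$)
$\left(-300719 + H{\left(-301,578 \right)}\right) \left(w - 448554\right) = \left(-300719 + 4\right) \left(-430207 - 448554\right) = \left(-300715\right) \left(-878761\right) = 264256614115$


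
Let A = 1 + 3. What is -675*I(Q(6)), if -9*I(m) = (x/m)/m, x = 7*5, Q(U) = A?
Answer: 2625/16 ≈ 164.06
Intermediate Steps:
A = 4
Q(U) = 4
x = 35
I(m) = -35/(9*m²) (I(m) = -35/m/(9*m) = -35/(9*m²))
-675*I(Q(6)) = -(-2625)/4² = -(-2625)/16 = -675*(-35/144) = 2625/16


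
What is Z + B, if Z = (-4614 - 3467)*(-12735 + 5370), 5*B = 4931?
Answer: 297587756/5 ≈ 5.9518e+7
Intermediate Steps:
B = 4931/5 (B = (1/5)*4931 = 4931/5 ≈ 986.20)
Z = 59516565 (Z = -8081*(-7365) = 59516565)
Z + B = 59516565 + 4931/5 = 297587756/5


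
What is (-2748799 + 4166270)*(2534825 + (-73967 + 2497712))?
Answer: 7028629176470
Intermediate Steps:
(-2748799 + 4166270)*(2534825 + (-73967 + 2497712)) = 1417471*(2534825 + 2423745) = 1417471*4958570 = 7028629176470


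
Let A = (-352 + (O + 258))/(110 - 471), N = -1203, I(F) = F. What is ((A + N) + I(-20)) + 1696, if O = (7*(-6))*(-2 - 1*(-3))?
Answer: 170889/361 ≈ 473.38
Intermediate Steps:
O = -42 (O = -42*(-2 + 3) = -42*1 = -42)
A = 136/361 (A = (-352 + (-42 + 258))/(110 - 471) = (-352 + 216)/(-361) = -136*(-1/361) = 136/361 ≈ 0.37673)
((A + N) + I(-20)) + 1696 = ((136/361 - 1203) - 20) + 1696 = (-434147/361 - 20) + 1696 = -441367/361 + 1696 = 170889/361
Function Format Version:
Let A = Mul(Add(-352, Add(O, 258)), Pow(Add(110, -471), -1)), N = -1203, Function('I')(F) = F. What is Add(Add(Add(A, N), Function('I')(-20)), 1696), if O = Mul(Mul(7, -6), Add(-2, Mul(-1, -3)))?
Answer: Rational(170889, 361) ≈ 473.38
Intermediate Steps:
O = -42 (O = Mul(-42, Add(-2, 3)) = Mul(-42, 1) = -42)
A = Rational(136, 361) (A = Mul(Add(-352, Add(-42, 258)), Pow(Add(110, -471), -1)) = Mul(Add(-352, 216), Pow(-361, -1)) = Mul(-136, Rational(-1, 361)) = Rational(136, 361) ≈ 0.37673)
Add(Add(Add(A, N), Function('I')(-20)), 1696) = Add(Add(Add(Rational(136, 361), -1203), -20), 1696) = Add(Add(Rational(-434147, 361), -20), 1696) = Add(Rational(-441367, 361), 1696) = Rational(170889, 361)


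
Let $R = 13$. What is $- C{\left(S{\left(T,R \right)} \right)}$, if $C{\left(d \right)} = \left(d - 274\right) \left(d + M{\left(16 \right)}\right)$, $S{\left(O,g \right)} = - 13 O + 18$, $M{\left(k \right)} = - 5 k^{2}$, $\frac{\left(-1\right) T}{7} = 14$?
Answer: $-12216$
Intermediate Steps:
$T = -98$ ($T = \left(-7\right) 14 = -98$)
$S{\left(O,g \right)} = 18 - 13 O$
$C{\left(d \right)} = \left(-1280 + d\right) \left(-274 + d\right)$ ($C{\left(d \right)} = \left(d - 274\right) \left(d - 5 \cdot 16^{2}\right) = \left(-274 + d\right) \left(d - 1280\right) = \left(-274 + d\right) \left(-1280 + d\right) = \left(-1280 + d\right) \left(-274 + d\right)$)
$- C{\left(S{\left(T,R \right)} \right)} = - (350720 + \left(18 - -1274\right)^{2} - 1554 \left(18 - -1274\right)) = - (350720 + \left(18 + 1274\right)^{2} - 1554 \left(18 + 1274\right)) = - (350720 + 1292^{2} - 2007768) = - (350720 + 1669264 - 2007768) = \left(-1\right) 12216 = -12216$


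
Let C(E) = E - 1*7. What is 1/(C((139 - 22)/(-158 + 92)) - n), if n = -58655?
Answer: 22/1290217 ≈ 1.7051e-5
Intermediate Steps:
C(E) = -7 + E (C(E) = E - 7 = -7 + E)
1/(C((139 - 22)/(-158 + 92)) - n) = 1/((-7 + (139 - 22)/(-158 + 92)) - 1*(-58655)) = 1/((-7 + 117/(-66)) + 58655) = 1/((-7 + 117*(-1/66)) + 58655) = 1/((-7 - 39/22) + 58655) = 1/(-193/22 + 58655) = 1/(1290217/22) = 22/1290217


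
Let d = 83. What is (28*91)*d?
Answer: 211484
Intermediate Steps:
(28*91)*d = (28*91)*83 = 2548*83 = 211484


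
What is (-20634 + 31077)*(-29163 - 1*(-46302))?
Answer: 178982577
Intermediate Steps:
(-20634 + 31077)*(-29163 - 1*(-46302)) = 10443*(-29163 + 46302) = 10443*17139 = 178982577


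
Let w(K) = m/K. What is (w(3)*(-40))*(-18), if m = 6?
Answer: 1440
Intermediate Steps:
w(K) = 6/K
(w(3)*(-40))*(-18) = ((6/3)*(-40))*(-18) = ((6*(1/3))*(-40))*(-18) = (2*(-40))*(-18) = -80*(-18) = 1440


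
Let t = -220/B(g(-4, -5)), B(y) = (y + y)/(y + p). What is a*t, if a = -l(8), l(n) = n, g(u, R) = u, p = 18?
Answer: -3080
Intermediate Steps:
B(y) = 2*y/(18 + y) (B(y) = (y + y)/(y + 18) = (2*y)/(18 + y) = 2*y/(18 + y))
t = 385 (t = -220/(2*(-4)/(18 - 4)) = -220/(2*(-4)/14) = -220/(2*(-4)*(1/14)) = -220/(-4/7) = -220*(-7/4) = 385)
a = -8 (a = -1*8 = -8)
a*t = -8*385 = -3080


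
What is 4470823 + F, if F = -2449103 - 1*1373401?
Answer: 648319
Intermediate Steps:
F = -3822504 (F = -2449103 - 1373401 = -3822504)
4470823 + F = 4470823 - 3822504 = 648319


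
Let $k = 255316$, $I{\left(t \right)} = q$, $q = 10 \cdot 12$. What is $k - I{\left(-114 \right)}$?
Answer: $255196$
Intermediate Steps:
$q = 120$
$I{\left(t \right)} = 120$
$k - I{\left(-114 \right)} = 255316 - 120 = 255196$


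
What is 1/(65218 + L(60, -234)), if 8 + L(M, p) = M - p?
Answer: 1/65504 ≈ 1.5266e-5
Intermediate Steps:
L(M, p) = -8 + M - p (L(M, p) = -8 + (M - p) = -8 + M - p)
1/(65218 + L(60, -234)) = 1/(65218 + (-8 + 60 - 1*(-234))) = 1/(65218 + (-8 + 60 + 234)) = 1/(65218 + 286) = 1/65504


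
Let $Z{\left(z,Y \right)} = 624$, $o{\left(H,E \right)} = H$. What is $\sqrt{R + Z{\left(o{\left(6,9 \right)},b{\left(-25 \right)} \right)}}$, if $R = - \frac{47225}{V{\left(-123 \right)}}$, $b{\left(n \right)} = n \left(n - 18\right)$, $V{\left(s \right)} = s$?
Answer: $\frac{\sqrt{15249171}}{123} \approx 31.748$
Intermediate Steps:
$b{\left(n \right)} = n \left(-18 + n\right)$
$R = \frac{47225}{123}$ ($R = - \frac{47225}{-123} = \left(-47225\right) \left(- \frac{1}{123}\right) = \frac{47225}{123} \approx 383.94$)
$\sqrt{R + Z{\left(o{\left(6,9 \right)},b{\left(-25 \right)} \right)}} = \sqrt{\frac{47225}{123} + 624} = \sqrt{\frac{123977}{123}} = \frac{\sqrt{15249171}}{123}$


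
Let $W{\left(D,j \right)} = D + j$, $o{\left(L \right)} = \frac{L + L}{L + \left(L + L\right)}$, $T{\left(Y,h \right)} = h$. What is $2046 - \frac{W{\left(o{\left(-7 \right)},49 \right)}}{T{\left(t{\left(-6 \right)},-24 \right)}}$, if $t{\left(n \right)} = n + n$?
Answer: $\frac{147461}{72} \approx 2048.1$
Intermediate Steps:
$t{\left(n \right)} = 2 n$
$o{\left(L \right)} = \frac{2}{3}$ ($o{\left(L \right)} = \frac{2 L}{L + 2 L} = \frac{2 L}{3 L} = 2 L \frac{1}{3 L} = \frac{2}{3}$)
$2046 - \frac{W{\left(o{\left(-7 \right)},49 \right)}}{T{\left(t{\left(-6 \right)},-24 \right)}} = 2046 - \frac{\frac{2}{3} + 49}{-24} = 2046 - \frac{149}{3} \left(- \frac{1}{24}\right) = 2046 - - \frac{149}{72} = 2046 + \frac{149}{72} = \frac{147461}{72}$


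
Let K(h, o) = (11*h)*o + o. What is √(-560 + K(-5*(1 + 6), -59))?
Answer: 4*√1381 ≈ 148.65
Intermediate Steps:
K(h, o) = o + 11*h*o (K(h, o) = 11*h*o + o = o + 11*h*o)
√(-560 + K(-5*(1 + 6), -59)) = √(-560 - 59*(1 + 11*(-5*(1 + 6)))) = √(-560 - 59*(1 + 11*(-5*7))) = √(-560 - 59*(1 + 11*(-35))) = √(-560 - 59*(1 - 385)) = √(-560 - 59*(-384)) = √(-560 + 22656) = √22096 = 4*√1381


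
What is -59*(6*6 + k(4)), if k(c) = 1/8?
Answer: -17051/8 ≈ -2131.4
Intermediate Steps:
k(c) = 1/8
-59*(6*6 + k(4)) = -59*(6*6 + 1/8) = -59*(36 + 1/8) = -59*289/8 = -17051/8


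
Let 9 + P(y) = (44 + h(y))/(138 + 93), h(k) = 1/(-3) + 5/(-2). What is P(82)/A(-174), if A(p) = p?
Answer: 12227/241164 ≈ 0.050700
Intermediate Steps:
h(k) = -17/6 (h(k) = 1*(-⅓) + 5*(-½) = -⅓ - 5/2 = -17/6)
P(y) = -12227/1386 (P(y) = -9 + (44 - 17/6)/(138 + 93) = -9 + (247/6)/231 = -9 + (247/6)*(1/231) = -9 + 247/1386 = -12227/1386)
P(82)/A(-174) = -12227/1386/(-174) = -12227/1386*(-1/174) = 12227/241164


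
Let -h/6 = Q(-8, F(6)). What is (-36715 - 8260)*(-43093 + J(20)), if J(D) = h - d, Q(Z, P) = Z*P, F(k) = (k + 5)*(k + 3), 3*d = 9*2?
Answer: 1724656325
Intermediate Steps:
d = 6 (d = (9*2)/3 = (1/3)*18 = 6)
F(k) = (3 + k)*(5 + k) (F(k) = (5 + k)*(3 + k) = (3 + k)*(5 + k))
Q(Z, P) = P*Z
h = 4752 (h = -6*(15 + 6**2 + 8*6)*(-8) = -6*(15 + 36 + 48)*(-8) = -594*(-8) = -6*(-792) = 4752)
J(D) = 4746 (J(D) = 4752 - 1*6 = 4752 - 6 = 4746)
(-36715 - 8260)*(-43093 + J(20)) = (-36715 - 8260)*(-43093 + 4746) = -44975*(-38347) = 1724656325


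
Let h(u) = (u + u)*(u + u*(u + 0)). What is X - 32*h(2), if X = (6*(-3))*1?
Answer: -786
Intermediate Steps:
h(u) = 2*u*(u + u**2) (h(u) = (2*u)*(u + u*u) = (2*u)*(u + u**2) = 2*u*(u + u**2))
X = -18 (X = -18*1 = -18)
X - 32*h(2) = -18 - 64*2**2*(1 + 2) = -18 - 64*4*3 = -18 - 32*24 = -18 - 768 = -786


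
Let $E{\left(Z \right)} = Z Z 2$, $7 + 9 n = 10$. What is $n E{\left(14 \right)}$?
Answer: $\frac{392}{3} \approx 130.67$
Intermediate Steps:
$n = \frac{1}{3}$ ($n = - \frac{7}{9} + \frac{1}{9} \cdot 10 = - \frac{7}{9} + \frac{10}{9} = \frac{1}{3} \approx 0.33333$)
$E{\left(Z \right)} = 2 Z^{2}$ ($E{\left(Z \right)} = Z^{2} \cdot 2 = 2 Z^{2}$)
$n E{\left(14 \right)} = \frac{2 \cdot 14^{2}}{3} = \frac{2 \cdot 196}{3} = \frac{1}{3} \cdot 392 = \frac{392}{3}$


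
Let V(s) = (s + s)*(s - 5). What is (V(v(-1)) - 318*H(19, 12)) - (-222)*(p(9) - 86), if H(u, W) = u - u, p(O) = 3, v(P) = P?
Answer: -18414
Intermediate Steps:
V(s) = 2*s*(-5 + s) (V(s) = (2*s)*(-5 + s) = 2*s*(-5 + s))
H(u, W) = 0
(V(v(-1)) - 318*H(19, 12)) - (-222)*(p(9) - 86) = (2*(-1)*(-5 - 1) - 318*0) - (-222)*(3 - 86) = (2*(-1)*(-6) + 0) - (-222)*(-83) = (12 + 0) - 1*18426 = 12 - 18426 = -18414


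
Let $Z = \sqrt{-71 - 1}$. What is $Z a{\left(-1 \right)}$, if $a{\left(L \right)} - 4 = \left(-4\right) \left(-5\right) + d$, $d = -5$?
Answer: $114 i \sqrt{2} \approx 161.22 i$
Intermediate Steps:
$Z = 6 i \sqrt{2}$ ($Z = \sqrt{-72} = 6 i \sqrt{2} \approx 8.4853 i$)
$a{\left(L \right)} = 19$ ($a{\left(L \right)} = 4 - -15 = 4 + \left(20 - 5\right) = 4 + 15 = 19$)
$Z a{\left(-1 \right)} = 6 i \sqrt{2} \cdot 19 = 114 i \sqrt{2}$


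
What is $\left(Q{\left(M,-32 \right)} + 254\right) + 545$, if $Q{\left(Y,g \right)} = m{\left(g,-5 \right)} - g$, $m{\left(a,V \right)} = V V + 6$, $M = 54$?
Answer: $862$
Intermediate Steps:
$m{\left(a,V \right)} = 6 + V^{2}$ ($m{\left(a,V \right)} = V^{2} + 6 = 6 + V^{2}$)
$Q{\left(Y,g \right)} = 31 - g$ ($Q{\left(Y,g \right)} = \left(6 + \left(-5\right)^{2}\right) - g = \left(6 + 25\right) - g = 31 - g$)
$\left(Q{\left(M,-32 \right)} + 254\right) + 545 = \left(\left(31 - -32\right) + 254\right) + 545 = \left(\left(31 + 32\right) + 254\right) + 545 = \left(63 + 254\right) + 545 = 317 + 545 = 862$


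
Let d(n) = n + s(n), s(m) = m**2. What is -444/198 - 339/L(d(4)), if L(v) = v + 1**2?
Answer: -4247/231 ≈ -18.385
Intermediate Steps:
d(n) = n + n**2
L(v) = 1 + v (L(v) = v + 1 = 1 + v)
-444/198 - 339/L(d(4)) = -444/198 - 339/(1 + 4*(1 + 4)) = -444*1/198 - 339/(1 + 4*5) = -74/33 - 339/(1 + 20) = -74/33 - 339/21 = -74/33 - 339*1/21 = -74/33 - 113/7 = -4247/231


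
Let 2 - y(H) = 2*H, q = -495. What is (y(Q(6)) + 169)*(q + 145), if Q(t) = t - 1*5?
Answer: -59150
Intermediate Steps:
Q(t) = -5 + t (Q(t) = t - 5 = -5 + t)
y(H) = 2 - 2*H
(y(Q(6)) + 169)*(q + 145) = ((2 - 2*(-5 + 6)) + 169)*(-495 + 145) = ((2 - 2*1) + 169)*(-350) = ((2 - 2) + 169)*(-350) = (0 + 169)*(-350) = 169*(-350) = -59150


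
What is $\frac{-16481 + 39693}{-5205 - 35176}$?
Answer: $- \frac{23212}{40381} \approx -0.57482$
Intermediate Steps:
$\frac{-16481 + 39693}{-5205 - 35176} = \frac{23212}{-40381} = 23212 \left(- \frac{1}{40381}\right) = - \frac{23212}{40381}$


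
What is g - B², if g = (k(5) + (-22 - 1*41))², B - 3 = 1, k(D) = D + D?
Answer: 2793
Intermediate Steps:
k(D) = 2*D
B = 4 (B = 3 + 1 = 4)
g = 2809 (g = (2*5 + (-22 - 1*41))² = (10 + (-22 - 41))² = (10 - 63)² = (-53)² = 2809)
g - B² = 2809 - 1*4² = 2809 - 1*16 = 2809 - 16 = 2793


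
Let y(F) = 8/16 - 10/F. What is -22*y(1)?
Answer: 209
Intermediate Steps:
y(F) = ½ - 10/F (y(F) = 8*(1/16) - 10/F = ½ - 10/F)
-22*y(1) = -11*(-20 + 1)/1 = -11*(-19) = -22*(-19/2) = 209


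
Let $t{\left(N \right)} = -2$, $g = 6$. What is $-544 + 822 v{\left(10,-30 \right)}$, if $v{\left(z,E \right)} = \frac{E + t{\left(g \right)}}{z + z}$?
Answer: $- \frac{9296}{5} \approx -1859.2$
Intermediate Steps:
$v{\left(z,E \right)} = \frac{-2 + E}{2 z}$ ($v{\left(z,E \right)} = \frac{E - 2}{z + z} = \frac{-2 + E}{2 z}$)
$-544 + 822 v{\left(10,-30 \right)} = -544 + 822 \frac{-2 - 30}{2 \cdot 10} = -544 + 822 \cdot \frac{1}{2} \cdot \frac{1}{10} \left(-32\right) = -544 + 822 \left(- \frac{8}{5}\right) = -544 - \frac{6576}{5} = - \frac{9296}{5}$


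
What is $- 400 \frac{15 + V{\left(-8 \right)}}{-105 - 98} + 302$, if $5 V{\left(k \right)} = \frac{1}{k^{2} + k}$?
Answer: $\frac{471152}{1421} \approx 331.56$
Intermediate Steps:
$V{\left(k \right)} = \frac{1}{5 \left(k + k^{2}\right)}$ ($V{\left(k \right)} = \frac{1}{5 \left(k^{2} + k\right)} = \frac{1}{5 \left(k + k^{2}\right)}$)
$- 400 \frac{15 + V{\left(-8 \right)}}{-105 - 98} + 302 = - 400 \frac{15 + \frac{1}{5 \left(-8\right) \left(1 - 8\right)}}{-105 - 98} + 302 = - 400 \frac{15 + \frac{1}{5} \left(- \frac{1}{8}\right) \frac{1}{-7}}{-203} + 302 = - 400 \left(15 + \frac{1}{5} \left(- \frac{1}{8}\right) \left(- \frac{1}{7}\right)\right) \left(- \frac{1}{203}\right) + 302 = - 400 \left(15 + \frac{1}{280}\right) \left(- \frac{1}{203}\right) + 302 = - 400 \cdot \frac{4201}{280} \left(- \frac{1}{203}\right) + 302 = \left(-400\right) \left(- \frac{4201}{56840}\right) + 302 = \frac{42010}{1421} + 302 = \frac{471152}{1421}$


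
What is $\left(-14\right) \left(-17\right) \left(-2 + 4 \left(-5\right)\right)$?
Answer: $-5236$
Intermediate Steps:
$\left(-14\right) \left(-17\right) \left(-2 + 4 \left(-5\right)\right) = 238 \left(-2 - 20\right) = 238 \left(-22\right) = -5236$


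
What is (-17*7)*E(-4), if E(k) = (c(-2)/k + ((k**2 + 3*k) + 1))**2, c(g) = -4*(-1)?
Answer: -1904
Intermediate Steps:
c(g) = 4
E(k) = (1 + k**2 + 3*k + 4/k)**2 (E(k) = (4/k + ((k**2 + 3*k) + 1))**2 = (4/k + (1 + k**2 + 3*k))**2 = (1 + k**2 + 3*k + 4/k)**2)
(-17*7)*E(-4) = (-17*7)*((4 - 4 + (-4)**3 + 3*(-4)**2)**2/(-4)**2) = -119*(4 - 4 - 64 + 3*16)**2/16 = -119*(4 - 4 - 64 + 48)**2/16 = -119*(-16)**2/16 = -119*256/16 = -119*16 = -1904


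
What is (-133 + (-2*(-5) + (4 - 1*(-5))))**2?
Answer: 12996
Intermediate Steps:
(-133 + (-2*(-5) + (4 - 1*(-5))))**2 = (-133 + (10 + (4 + 5)))**2 = (-133 + (10 + 9))**2 = (-133 + 19)**2 = (-114)**2 = 12996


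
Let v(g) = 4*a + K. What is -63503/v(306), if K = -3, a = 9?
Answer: -5773/3 ≈ -1924.3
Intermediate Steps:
v(g) = 33 (v(g) = 4*9 - 3 = 36 - 3 = 33)
-63503/v(306) = -63503/33 = -63503*1/33 = -5773/3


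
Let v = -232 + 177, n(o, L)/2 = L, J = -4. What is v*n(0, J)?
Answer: 440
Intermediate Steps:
n(o, L) = 2*L
v = -55
v*n(0, J) = -110*(-4) = -55*(-8) = 440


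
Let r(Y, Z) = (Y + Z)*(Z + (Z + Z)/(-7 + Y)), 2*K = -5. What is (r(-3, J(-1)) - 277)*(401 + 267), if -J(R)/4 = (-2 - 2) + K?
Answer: 672676/5 ≈ 1.3454e+5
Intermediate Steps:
K = -5/2 (K = (½)*(-5) = -5/2 ≈ -2.5000)
J(R) = 26 (J(R) = -4*((-2 - 2) - 5/2) = -4*(-4 - 5/2) = -4*(-13/2) = 26)
r(Y, Z) = (Y + Z)*(Z + 2*Z/(-7 + Y)) (r(Y, Z) = (Y + Z)*(Z + (2*Z)/(-7 + Y)) = (Y + Z)*(Z + 2*Z/(-7 + Y)))
(r(-3, J(-1)) - 277)*(401 + 267) = (26*((-3)² - 5*(-3) - 5*26 - 3*26)/(-7 - 3) - 277)*(401 + 267) = (26*(9 + 15 - 130 - 78)/(-10) - 277)*668 = (26*(-⅒)*(-184) - 277)*668 = (2392/5 - 277)*668 = (1007/5)*668 = 672676/5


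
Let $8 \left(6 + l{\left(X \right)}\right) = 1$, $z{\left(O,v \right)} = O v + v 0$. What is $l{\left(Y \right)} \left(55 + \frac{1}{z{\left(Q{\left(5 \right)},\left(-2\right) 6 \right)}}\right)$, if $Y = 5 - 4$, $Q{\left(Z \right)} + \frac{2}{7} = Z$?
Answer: $- \frac{1023331}{3168} \approx -323.02$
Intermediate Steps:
$Q{\left(Z \right)} = - \frac{2}{7} + Z$
$z{\left(O,v \right)} = O v$ ($z{\left(O,v \right)} = O v + 0 = O v$)
$Y = 1$
$l{\left(X \right)} = - \frac{47}{8}$ ($l{\left(X \right)} = -6 + \frac{1}{8} \cdot 1 = -6 + \frac{1}{8} = - \frac{47}{8}$)
$l{\left(Y \right)} \left(55 + \frac{1}{z{\left(Q{\left(5 \right)},\left(-2\right) 6 \right)}}\right) = - \frac{47 \left(55 + \frac{1}{\left(- \frac{2}{7} + 5\right) \left(\left(-2\right) 6\right)}\right)}{8} = - \frac{47 \left(55 + \frac{1}{\frac{33}{7} \left(-12\right)}\right)}{8} = - \frac{47 \left(55 + \frac{1}{- \frac{396}{7}}\right)}{8} = - \frac{47 \left(55 - \frac{7}{396}\right)}{8} = \left(- \frac{47}{8}\right) \frac{21773}{396} = - \frac{1023331}{3168}$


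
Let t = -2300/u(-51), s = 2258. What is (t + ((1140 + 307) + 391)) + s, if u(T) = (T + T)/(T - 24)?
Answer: 40882/17 ≈ 2404.8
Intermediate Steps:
u(T) = 2*T/(-24 + T) (u(T) = (2*T)/(-24 + T) = 2*T/(-24 + T))
t = -28750/17 (t = -2300/(2*(-51)/(-24 - 51)) = -2300/(2*(-51)/(-75)) = -2300/(2*(-51)*(-1/75)) = -2300/34/25 = -2300*25/34 = -28750/17 ≈ -1691.2)
(t + ((1140 + 307) + 391)) + s = (-28750/17 + ((1140 + 307) + 391)) + 2258 = (-28750/17 + (1447 + 391)) + 2258 = (-28750/17 + 1838) + 2258 = 2496/17 + 2258 = 40882/17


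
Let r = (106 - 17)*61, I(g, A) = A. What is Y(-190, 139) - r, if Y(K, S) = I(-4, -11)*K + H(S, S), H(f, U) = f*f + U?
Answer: 16121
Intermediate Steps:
H(f, U) = U + f² (H(f, U) = f² + U = U + f²)
r = 5429 (r = 89*61 = 5429)
Y(K, S) = S + S² - 11*K (Y(K, S) = -11*K + (S + S²) = S + S² - 11*K)
Y(-190, 139) - r = (139 + 139² - 11*(-190)) - 1*5429 = (139 + 19321 + 2090) - 5429 = 21550 - 5429 = 16121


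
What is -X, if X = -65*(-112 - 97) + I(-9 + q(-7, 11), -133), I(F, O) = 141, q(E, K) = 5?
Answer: -13726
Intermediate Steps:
X = 13726 (X = -65*(-112 - 97) + 141 = -65*(-209) + 141 = 13585 + 141 = 13726)
-X = -1*13726 = -13726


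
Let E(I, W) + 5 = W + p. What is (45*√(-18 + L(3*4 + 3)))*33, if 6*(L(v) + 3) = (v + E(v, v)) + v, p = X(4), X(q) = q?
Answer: 495*I*√123 ≈ 5489.8*I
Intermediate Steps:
p = 4
E(I, W) = -1 + W (E(I, W) = -5 + (W + 4) = -5 + (4 + W) = -1 + W)
L(v) = -19/6 + v/2 (L(v) = -3 + ((v + (-1 + v)) + v)/6 = -3 + ((-1 + 2*v) + v)/6 = -3 + (-1 + 3*v)/6 = -3 + (-⅙ + v/2) = -19/6 + v/2)
(45*√(-18 + L(3*4 + 3)))*33 = (45*√(-18 + (-19/6 + (3*4 + 3)/2)))*33 = (45*√(-18 + (-19/6 + (12 + 3)/2)))*33 = (45*√(-18 + (-19/6 + (½)*15)))*33 = (45*√(-18 + (-19/6 + 15/2)))*33 = (45*√(-18 + 13/3))*33 = (45*√(-41/3))*33 = (45*(I*√123/3))*33 = (15*I*√123)*33 = 495*I*√123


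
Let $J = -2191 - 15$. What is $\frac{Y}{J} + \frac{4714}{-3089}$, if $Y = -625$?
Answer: $- \frac{8468459}{6814334} \approx -1.2427$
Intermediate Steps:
$J = -2206$ ($J = -2191 - 15 = -2206$)
$\frac{Y}{J} + \frac{4714}{-3089} = - \frac{625}{-2206} + \frac{4714}{-3089} = \left(-625\right) \left(- \frac{1}{2206}\right) + 4714 \left(- \frac{1}{3089}\right) = \frac{625}{2206} - \frac{4714}{3089} = - \frac{8468459}{6814334}$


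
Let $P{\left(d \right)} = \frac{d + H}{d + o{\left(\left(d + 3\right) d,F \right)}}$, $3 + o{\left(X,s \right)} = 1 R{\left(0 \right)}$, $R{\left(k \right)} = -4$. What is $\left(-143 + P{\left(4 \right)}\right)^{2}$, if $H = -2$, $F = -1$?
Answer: $\frac{185761}{9} \approx 20640.0$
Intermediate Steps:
$o{\left(X,s \right)} = -7$ ($o{\left(X,s \right)} = -3 + 1 \left(-4\right) = -3 - 4 = -7$)
$P{\left(d \right)} = \frac{-2 + d}{-7 + d}$ ($P{\left(d \right)} = \frac{d - 2}{d - 7} = \frac{-2 + d}{-7 + d}$)
$\left(-143 + P{\left(4 \right)}\right)^{2} = \left(-143 + \frac{-2 + 4}{-7 + 4}\right)^{2} = \left(-143 + \frac{1}{-3} \cdot 2\right)^{2} = \left(-143 - \frac{2}{3}\right)^{2} = \left(- \frac{431}{3}\right)^{2} = \frac{185761}{9}$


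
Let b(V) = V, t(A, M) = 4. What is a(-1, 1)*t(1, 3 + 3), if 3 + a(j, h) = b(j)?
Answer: -16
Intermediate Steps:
a(j, h) = -3 + j
a(-1, 1)*t(1, 3 + 3) = (-3 - 1)*4 = -4*4 = -16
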